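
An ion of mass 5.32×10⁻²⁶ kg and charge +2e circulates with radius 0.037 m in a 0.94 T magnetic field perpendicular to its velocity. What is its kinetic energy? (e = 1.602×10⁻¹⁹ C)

KE ≈ 7300 eV

v = |q|Br/m, then KE = ½mv² = (qBr)²/(2m).
v = (3.204×10⁻¹⁹)(0.94)(0.037)/5.32×10⁻²⁶ ≈ 2.095×10⁵ m/s.
KE = ½(5.32×10⁻²⁶)(2.095×10⁵)² ≈ 1.2×10⁻¹⁵ J = 7300 eV.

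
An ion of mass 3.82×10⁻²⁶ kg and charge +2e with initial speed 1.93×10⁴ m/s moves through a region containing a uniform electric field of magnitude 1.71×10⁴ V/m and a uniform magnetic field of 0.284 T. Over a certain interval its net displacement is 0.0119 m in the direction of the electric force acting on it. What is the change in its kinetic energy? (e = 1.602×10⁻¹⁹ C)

The magnetic force is always ⟂ v and does no work; only the electric force changes KE.
ΔKE = F_E · d = |q|E d = (3.204×10⁻¹⁹)(1.71×10⁴)(0.0119) ≈ 6.52×10⁻¹⁷ J.

ΔKE ≈ 6.52×10⁻¹⁷ J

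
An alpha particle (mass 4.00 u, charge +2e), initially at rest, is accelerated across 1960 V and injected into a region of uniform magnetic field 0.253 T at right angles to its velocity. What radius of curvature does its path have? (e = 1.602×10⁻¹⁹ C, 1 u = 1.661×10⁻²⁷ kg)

r ≈ 0.0356 m

Acceleration: |q|V = ½mv² ⇒ v = √(2|q|V/m) = √(2·3.204×10⁻¹⁹·1960/6.644×10⁻²⁷) ≈ 4.348×10⁵ m/s.
In the field: r = mv/(|q|B) = (6.644×10⁻²⁷)(4.348×10⁵)/((3.204×10⁻¹⁹)(0.253)) ≈ 0.0356 m.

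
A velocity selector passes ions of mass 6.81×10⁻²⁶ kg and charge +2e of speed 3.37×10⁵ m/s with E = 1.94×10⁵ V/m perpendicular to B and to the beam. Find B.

Balance of forces in the selector: qE = qvB ⇒ B = E/v.
B = 1.94×10⁵/3.37×10⁵ = 0.576 T.

B = 0.576 T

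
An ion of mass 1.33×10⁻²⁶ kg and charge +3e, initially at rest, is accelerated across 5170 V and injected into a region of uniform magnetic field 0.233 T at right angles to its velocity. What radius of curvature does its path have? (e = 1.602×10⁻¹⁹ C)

Acceleration: |q|V = ½mv² ⇒ v = √(2|q|V/m) = √(2·4.806×10⁻¹⁹·5170/1.33×10⁻²⁶) ≈ 6.113×10⁵ m/s.
In the field: r = mv/(|q|B) = (1.33×10⁻²⁶)(6.113×10⁵)/((4.806×10⁻¹⁹)(0.233)) ≈ 0.0726 m.

r ≈ 0.0726 m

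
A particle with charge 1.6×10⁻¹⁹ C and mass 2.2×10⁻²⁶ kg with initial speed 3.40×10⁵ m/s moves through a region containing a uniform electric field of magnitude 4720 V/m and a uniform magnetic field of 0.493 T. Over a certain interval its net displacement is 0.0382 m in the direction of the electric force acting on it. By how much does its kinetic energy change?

The magnetic force is always ⟂ v and does no work; only the electric force changes KE.
ΔKE = F_E · d = |q|E d = (1.6×10⁻¹⁹)(4720)(0.0382) ≈ 2.88×10⁻¹⁷ J.

ΔKE ≈ 2.88×10⁻¹⁷ J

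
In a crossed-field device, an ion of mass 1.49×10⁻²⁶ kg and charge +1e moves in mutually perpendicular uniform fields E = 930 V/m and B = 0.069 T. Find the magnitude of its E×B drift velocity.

In crossed fields the guiding centre drifts at v_d = |E×B|/B² = E/B, independent of charge and mass.
v_d = 930/0.069 = 1.3×10⁴ m/s.

v_d ≈ 1.3×10⁴ m/s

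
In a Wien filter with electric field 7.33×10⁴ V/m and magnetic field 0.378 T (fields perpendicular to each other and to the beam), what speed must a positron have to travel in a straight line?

v = 1.94×10⁵ m/s

Zero net Lorentz force requires |qE| = |q v×B|, i.e. E = vB.
v = E/B = 7.33×10⁴/0.378 = 1.94×10⁵ m/s.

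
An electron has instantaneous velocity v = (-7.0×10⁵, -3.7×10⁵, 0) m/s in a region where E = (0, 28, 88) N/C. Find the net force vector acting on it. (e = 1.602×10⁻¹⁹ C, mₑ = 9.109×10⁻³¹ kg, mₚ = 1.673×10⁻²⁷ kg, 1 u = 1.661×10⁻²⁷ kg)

Only an electric field acts, so F = qE = (−1.602×10⁻¹⁹ C)·(0, 28.0, 88.0) = (0, -4.49×10⁻¹⁸, -1.41×10⁻¹⁷) N.

F ≈ (0, -4.49×10⁻¹⁸, -1.41×10⁻¹⁷) N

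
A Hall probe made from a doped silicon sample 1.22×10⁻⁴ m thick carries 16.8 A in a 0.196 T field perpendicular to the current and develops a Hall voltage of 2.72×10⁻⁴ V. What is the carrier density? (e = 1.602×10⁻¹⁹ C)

From V_H = IB/(n e t), n = IB/(V_H e t).
n = (16.8)(0.196)/((2.72×10⁻⁴)(1.602×10⁻¹⁹)(1.22×10⁻⁴)) ≈ 6.19×10²⁶ m⁻³.

n ≈ 6.19×10²⁶ m⁻³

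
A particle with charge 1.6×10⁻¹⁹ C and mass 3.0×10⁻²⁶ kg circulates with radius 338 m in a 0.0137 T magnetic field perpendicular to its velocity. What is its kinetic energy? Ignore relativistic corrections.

v = |q|Br/m, then KE = ½mv² = (qBr)²/(2m).
v = (1.6×10⁻¹⁹)(0.0137)(338)/3.0×10⁻²⁶ ≈ 2.470×10⁷ m/s.
KE = ½(3.0×10⁻²⁶)(2.470×10⁷)² ≈ 9.15×10⁻¹² J.

KE ≈ 9.15×10⁻¹² J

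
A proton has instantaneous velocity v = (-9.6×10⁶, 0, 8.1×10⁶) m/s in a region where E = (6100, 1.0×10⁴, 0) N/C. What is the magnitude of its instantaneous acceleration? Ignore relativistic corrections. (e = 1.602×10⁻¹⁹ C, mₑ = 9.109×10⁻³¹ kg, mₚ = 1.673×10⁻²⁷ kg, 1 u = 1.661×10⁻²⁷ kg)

|a| ≈ 1.12×10¹² m/s²

Only an electric field acts, so F = qE = (1.602×10⁻¹⁹ C)·(6100, 1.00×10⁴, 0) = (9.77×10⁻¹⁶, 1.60×10⁻¹⁵, 0) N.
|a| = |F|/m = 1.877×10⁻¹⁵/1.673×10⁻²⁷ ≈ 1.12×10¹² m/s².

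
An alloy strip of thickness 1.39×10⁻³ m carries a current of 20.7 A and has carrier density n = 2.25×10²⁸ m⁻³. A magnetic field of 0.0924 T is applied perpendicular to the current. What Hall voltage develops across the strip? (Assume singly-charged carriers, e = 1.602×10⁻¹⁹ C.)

V_H ≈ 3.82×10⁻⁷ V

V_H = IB/(n e t).
V_H = (20.7)(0.0924)/((2.25×10²⁸)(1.602×10⁻¹⁹)(1.39×10⁻³)) ≈ 3.82×10⁻⁷ V.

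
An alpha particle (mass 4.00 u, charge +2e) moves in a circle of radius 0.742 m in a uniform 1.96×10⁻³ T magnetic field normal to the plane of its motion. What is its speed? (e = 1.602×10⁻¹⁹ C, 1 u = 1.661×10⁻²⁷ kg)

v ≈ 7.01×10⁴ m/s

From |q|vB = mv²/r, v = |q|Br/m.
v = (3.204×10⁻¹⁹)(1.96×10⁻³)(0.742)/6.644×10⁻²⁷ ≈ 7.01×10⁴ m/s.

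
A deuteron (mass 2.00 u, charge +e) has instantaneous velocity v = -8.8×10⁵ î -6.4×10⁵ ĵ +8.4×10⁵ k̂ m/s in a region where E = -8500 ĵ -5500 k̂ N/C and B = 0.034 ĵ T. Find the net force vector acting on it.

F ≈ (-4.58×10⁻¹⁵, -1.36×10⁻¹⁵, -5.67×10⁻¹⁵) N

v×B = (-2.86×10⁴, 0, -2.99×10⁴) N/C.
E + v×B = (-2.86×10⁴, -8500, -3.54×10⁴) N/C.
F = q(E + v×B) = (1.602×10⁻¹⁹ C)·(-2.86×10⁴, -8500, -3.54×10⁴) = (-4.58×10⁻¹⁵, -1.36×10⁻¹⁵, -5.67×10⁻¹⁵) N.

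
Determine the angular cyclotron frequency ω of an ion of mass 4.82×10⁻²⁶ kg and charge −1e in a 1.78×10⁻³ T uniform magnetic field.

ω ≈ 5920 rad/s

ω = |q|B/m.
ω = (1.602×10⁻¹⁹)(1.78×10⁻³)/4.82×10⁻²⁶ ≈ 5920 rad/s.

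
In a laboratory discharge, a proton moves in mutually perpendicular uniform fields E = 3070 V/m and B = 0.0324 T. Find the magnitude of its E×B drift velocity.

The steady drift has the magnetic force balancing the electric force, so v_d = E/B.
v_d = 3070/0.0324 = 9.48×10⁴ m/s.

v_d ≈ 9.48×10⁴ m/s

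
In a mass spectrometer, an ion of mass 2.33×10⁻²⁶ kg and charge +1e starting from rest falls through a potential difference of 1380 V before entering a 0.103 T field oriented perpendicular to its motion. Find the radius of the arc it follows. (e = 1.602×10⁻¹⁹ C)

r ≈ 0.195 m

Acceleration: |q|V = ½mv² ⇒ v = √(2|q|V/m) = √(2·1.602×10⁻¹⁹·1380/2.33×10⁻²⁶) ≈ 1.378×10⁵ m/s.
In the field: r = mv/(|q|B) = (2.33×10⁻²⁶)(1.378×10⁵)/((1.602×10⁻¹⁹)(0.103)) ≈ 0.195 m.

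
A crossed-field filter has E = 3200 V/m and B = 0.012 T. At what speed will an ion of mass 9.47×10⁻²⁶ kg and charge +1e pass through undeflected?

Straight-line motion ⇒ electric and magnetic forces cancel, so E = vB.
v = E/B = 3200/0.012 = 2.7×10⁵ m/s.

v = 2.7×10⁵ m/s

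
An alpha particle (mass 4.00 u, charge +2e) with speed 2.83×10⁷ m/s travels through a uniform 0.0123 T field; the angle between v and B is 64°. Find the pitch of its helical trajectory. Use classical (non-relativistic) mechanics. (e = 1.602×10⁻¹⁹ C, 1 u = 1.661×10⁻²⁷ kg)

v∥ = v cosθ = 2.83×10⁷·cos64° ≈ 1.241×10⁷ m/s.
T = 2πm/(|q|B) = 2π(6.644×10⁻²⁷)/((3.204×10⁻¹⁹)(0.0123)) ≈ 1.059×10⁻⁵ s.
pitch = v∥ T = (1.241×10⁷)(1.059×10⁻⁵) ≈ 131 m.

p ≈ 131 m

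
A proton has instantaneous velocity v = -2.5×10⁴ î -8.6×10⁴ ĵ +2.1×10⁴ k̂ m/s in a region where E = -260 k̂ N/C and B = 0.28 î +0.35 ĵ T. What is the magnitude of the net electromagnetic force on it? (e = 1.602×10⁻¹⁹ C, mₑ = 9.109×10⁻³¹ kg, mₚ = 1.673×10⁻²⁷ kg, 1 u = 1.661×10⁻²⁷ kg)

v×B = (-7350, 5880, 1.53×10⁴) N/C.
E + v×B = (-7350, 5880, 1.51×10⁴) N/C.
F = q(E + v×B) = (1.602×10⁻¹⁹ C)·(-7350, 5880, 1.51×10⁴) = (-1.18×10⁻¹⁵, 9.42×10⁻¹⁶, 2.41×10⁻¹⁵) N.
|F| = 2.85×10⁻¹⁵ N.

|F| ≈ 2.85×10⁻¹⁵ N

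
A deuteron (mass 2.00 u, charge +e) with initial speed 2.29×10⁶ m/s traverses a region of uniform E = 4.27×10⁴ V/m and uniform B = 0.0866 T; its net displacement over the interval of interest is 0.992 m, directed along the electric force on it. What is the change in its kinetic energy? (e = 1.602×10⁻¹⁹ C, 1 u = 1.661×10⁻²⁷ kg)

ΔKE ≈ 6.79×10⁻¹⁵ J

The magnetic force is always ⟂ v and does no work; only the electric force changes KE.
ΔKE = F_E · d = |q|E d = (1.602×10⁻¹⁹)(4.27×10⁴)(0.992) ≈ 6.79×10⁻¹⁵ J.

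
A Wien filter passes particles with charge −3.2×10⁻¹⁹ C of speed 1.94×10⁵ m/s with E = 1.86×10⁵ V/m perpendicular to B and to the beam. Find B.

Balance of forces in the selector: qE = qvB ⇒ B = E/v.
B = 1.86×10⁵/1.94×10⁵ = 0.959 T.

B = 0.959 T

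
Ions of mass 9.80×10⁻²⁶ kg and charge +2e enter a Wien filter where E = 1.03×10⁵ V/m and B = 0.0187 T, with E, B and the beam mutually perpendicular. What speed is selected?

v = 5.51×10⁶ m/s

Zero net Lorentz force requires |qE| = |q v×B|, i.e. E = vB.
v = E/B = 1.03×10⁵/0.0187 = 5.51×10⁶ m/s.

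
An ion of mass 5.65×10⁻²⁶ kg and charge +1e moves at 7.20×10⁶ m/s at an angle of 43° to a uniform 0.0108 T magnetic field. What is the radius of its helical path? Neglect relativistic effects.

r ≈ 160 m

v⊥ = v sinθ = 7.20×10⁶·sin43° ≈ 4.910×10⁶ m/s.
r = m v⊥/(|q|B) = (5.65×10⁻²⁶)(4.910×10⁶)/((1.602×10⁻¹⁹)(0.0108)) ≈ 160 m.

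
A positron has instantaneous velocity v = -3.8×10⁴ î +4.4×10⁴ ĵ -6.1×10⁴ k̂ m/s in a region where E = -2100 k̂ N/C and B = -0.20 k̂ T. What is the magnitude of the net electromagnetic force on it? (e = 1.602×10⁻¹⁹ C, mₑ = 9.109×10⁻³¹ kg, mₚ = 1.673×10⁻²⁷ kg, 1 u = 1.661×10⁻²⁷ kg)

v×B = (-8800, -7600, 0) N/C.
E + v×B = (-8800, -7600, -2100) N/C.
F = q(E + v×B) = (1.602×10⁻¹⁹ C)·(-8800, -7600, -2100) = (-1.41×10⁻¹⁵, -1.22×10⁻¹⁵, -3.36×10⁻¹⁶) N.
|F| = 1.89×10⁻¹⁵ N.

|F| ≈ 1.89×10⁻¹⁵ N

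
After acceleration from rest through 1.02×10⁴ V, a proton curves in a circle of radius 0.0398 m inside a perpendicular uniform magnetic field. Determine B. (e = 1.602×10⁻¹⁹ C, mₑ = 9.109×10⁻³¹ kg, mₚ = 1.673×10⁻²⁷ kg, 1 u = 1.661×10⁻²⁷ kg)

v = √(2|q|V/m) = √(2·1.602×10⁻¹⁹·1.02×10⁴/1.673×10⁻²⁷) ≈ 1.398×10⁶ m/s.
B = mv/(|q|r) = (1.673×10⁻²⁷)(1.398×10⁶)/((1.602×10⁻¹⁹)(0.0398)) ≈ 0.367 T.

B ≈ 0.367 T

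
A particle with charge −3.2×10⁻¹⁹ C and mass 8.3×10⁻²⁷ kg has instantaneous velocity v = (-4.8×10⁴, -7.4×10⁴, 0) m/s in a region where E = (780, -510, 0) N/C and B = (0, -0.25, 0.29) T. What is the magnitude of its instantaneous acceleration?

|a| ≈ 1.06×10¹² m/s²

v×B = (-2.15×10⁴, 1.39×10⁴, 1.20×10⁴) N/C.
E + v×B = (-2.07×10⁴, 1.34×10⁴, 1.20×10⁴) N/C.
F = q(E + v×B) = (−3.2×10⁻¹⁹ C)·(-2.07×10⁴, 1.34×10⁴, 1.20×10⁴) = (6.62×10⁻¹⁵, -4.29×10⁻¹⁵, -3.84×10⁻¹⁵) N.
|a| = |F|/m = 8.772×10⁻¹⁵/8.3×10⁻²⁷ ≈ 1.06×10¹² m/s².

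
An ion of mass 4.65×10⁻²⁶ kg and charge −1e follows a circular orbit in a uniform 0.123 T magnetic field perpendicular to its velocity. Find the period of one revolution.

T ≈ 1.48×10⁻⁵ s

The cyclotron period depends only on m, q, B: T = 2πm/(|q|B).
T = 2π(4.65×10⁻²⁶)/((1.602×10⁻¹⁹)(0.123)) ≈ 1.48×10⁻⁵ s.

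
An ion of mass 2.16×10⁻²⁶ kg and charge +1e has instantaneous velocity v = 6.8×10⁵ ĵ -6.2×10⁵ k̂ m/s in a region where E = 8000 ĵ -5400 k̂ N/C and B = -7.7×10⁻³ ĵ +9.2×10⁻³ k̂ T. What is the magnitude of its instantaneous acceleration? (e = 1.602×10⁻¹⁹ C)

|a| ≈ 7.24×10¹⁰ m/s²

v×B = (1480, 0, 0) N/C.
E + v×B = (1480, 8000, -5400) N/C.
F = q(E + v×B) = (1.602×10⁻¹⁹ C)·(1480, 8000, -5400) = (2.37×10⁻¹⁶, 1.28×10⁻¹⁵, -8.65×10⁻¹⁶) N.
|a| = |F|/m = 1.564×10⁻¹⁵/2.16×10⁻²⁶ ≈ 7.24×10¹⁰ m/s².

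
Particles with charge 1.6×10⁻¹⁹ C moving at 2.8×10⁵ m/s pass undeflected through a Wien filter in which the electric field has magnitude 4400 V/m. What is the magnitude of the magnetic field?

B = 0.016 T

Balance of forces in the selector: qE = qvB ⇒ B = E/v.
B = 4400/2.8×10⁵ = 0.016 T.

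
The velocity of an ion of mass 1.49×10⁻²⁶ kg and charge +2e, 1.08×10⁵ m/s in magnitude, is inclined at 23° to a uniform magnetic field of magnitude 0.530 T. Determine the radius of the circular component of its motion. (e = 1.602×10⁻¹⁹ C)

v⊥ = v sinθ = 1.08×10⁵·sin23° ≈ 4.220×10⁴ m/s.
r = m v⊥/(|q|B) = (1.49×10⁻²⁶)(4.220×10⁴)/((3.204×10⁻¹⁹)(0.530)) ≈ 3.70×10⁻³ m.

r ≈ 3.70×10⁻³ m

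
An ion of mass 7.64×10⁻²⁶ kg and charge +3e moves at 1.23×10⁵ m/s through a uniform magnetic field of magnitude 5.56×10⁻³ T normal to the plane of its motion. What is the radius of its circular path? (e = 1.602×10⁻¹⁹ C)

r ≈ 3.52 m

The magnetic force provides the centripetal force: |q|vB = mv²/r.
r = mv/(|q|B) = (7.64×10⁻²⁶)(1.23×10⁵)/((4.806×10⁻¹⁹)(5.56×10⁻³)) ≈ 3.52 m.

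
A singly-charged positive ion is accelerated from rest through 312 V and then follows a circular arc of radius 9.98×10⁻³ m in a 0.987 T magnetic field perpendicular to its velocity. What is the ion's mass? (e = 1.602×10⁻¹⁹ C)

m ≈ 2.49×10⁻²⁶ kg

Combine |q|V = ½mv² and r = mv/(|q|B): eliminate v to get m = qB²r²/(2V).
m = (1.602×10⁻¹⁹)(0.987)²(9.98×10⁻³)²/(2·312) ≈ 2.49×10⁻²⁶ kg.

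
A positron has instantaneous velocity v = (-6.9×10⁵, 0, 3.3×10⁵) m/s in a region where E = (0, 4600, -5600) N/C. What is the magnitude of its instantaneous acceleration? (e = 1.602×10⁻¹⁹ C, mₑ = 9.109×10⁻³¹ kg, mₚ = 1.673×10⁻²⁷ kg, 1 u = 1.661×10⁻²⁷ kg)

|a| ≈ 1.27×10¹⁵ m/s²

Only an electric field acts, so F = qE = (1.602×10⁻¹⁹ C)·(0, 4600, -5600) = (0, 7.37×10⁻¹⁶, -8.97×10⁻¹⁶) N.
|a| = |F|/m = 1.161×10⁻¹⁵/9.109×10⁻³¹ ≈ 1.27×10¹⁵ m/s².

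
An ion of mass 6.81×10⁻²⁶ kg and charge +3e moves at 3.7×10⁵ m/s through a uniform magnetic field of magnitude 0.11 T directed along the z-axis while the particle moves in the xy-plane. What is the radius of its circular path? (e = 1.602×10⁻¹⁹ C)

r ≈ 0.48 m

The magnetic force provides the centripetal force: |q|vB = mv²/r.
r = mv/(|q|B) = (6.81×10⁻²⁶)(3.7×10⁵)/((4.806×10⁻¹⁹)(0.11)) ≈ 0.48 m.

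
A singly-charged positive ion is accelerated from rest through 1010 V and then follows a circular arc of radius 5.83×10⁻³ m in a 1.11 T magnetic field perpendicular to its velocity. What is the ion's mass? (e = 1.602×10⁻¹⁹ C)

Combine |q|V = ½mv² and r = mv/(|q|B): eliminate v to get m = qB²r²/(2V).
m = (1.602×10⁻¹⁹)(1.11)²(5.83×10⁻³)²/(2·1010) ≈ 3.32×10⁻²⁷ kg.

m ≈ 3.32×10⁻²⁷ kg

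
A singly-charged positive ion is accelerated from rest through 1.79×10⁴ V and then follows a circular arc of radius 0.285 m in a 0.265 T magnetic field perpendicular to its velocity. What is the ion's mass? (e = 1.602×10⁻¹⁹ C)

m ≈ 2.55×10⁻²⁶ kg

Combine |q|V = ½mv² and r = mv/(|q|B): eliminate v to get m = qB²r²/(2V).
m = (1.602×10⁻¹⁹)(0.265)²(0.285)²/(2·1.79×10⁴) ≈ 2.55×10⁻²⁶ kg.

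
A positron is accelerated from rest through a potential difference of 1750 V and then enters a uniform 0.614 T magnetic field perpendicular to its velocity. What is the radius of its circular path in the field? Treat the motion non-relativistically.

Acceleration: |q|V = ½mv² ⇒ v = √(2|q|V/m) = √(2·1.602×10⁻¹⁹·1750/9.109×10⁻³¹) ≈ 2.481×10⁷ m/s.
In the field: r = mv/(|q|B) = (9.109×10⁻³¹)(2.481×10⁷)/((1.602×10⁻¹⁹)(0.614)) ≈ 2.30×10⁻⁴ m.

r ≈ 2.30×10⁻⁴ m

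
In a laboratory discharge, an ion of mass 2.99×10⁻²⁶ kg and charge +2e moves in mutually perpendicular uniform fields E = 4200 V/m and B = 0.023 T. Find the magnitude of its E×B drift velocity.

The E×B drift speed is v_d = E/B.
v_d = 4200/0.023 = 1.8×10⁵ m/s.

v_d ≈ 1.8×10⁵ m/s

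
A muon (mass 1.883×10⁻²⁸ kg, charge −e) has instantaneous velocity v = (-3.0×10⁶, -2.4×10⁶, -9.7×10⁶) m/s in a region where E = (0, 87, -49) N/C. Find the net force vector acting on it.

Only an electric field acts, so F = qE = (−1.602×10⁻¹⁹ C)·(0, 87.0, -49.0) = (0, -1.39×10⁻¹⁷, 7.85×10⁻¹⁸) N.

F ≈ (0, -1.39×10⁻¹⁷, 7.85×10⁻¹⁸) N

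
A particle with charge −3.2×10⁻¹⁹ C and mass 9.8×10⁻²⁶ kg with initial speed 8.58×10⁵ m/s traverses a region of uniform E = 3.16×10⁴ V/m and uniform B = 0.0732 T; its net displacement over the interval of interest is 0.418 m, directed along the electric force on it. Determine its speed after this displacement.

v_f ≈ 9.07×10⁵ m/s

B does no work; ΔKE = |q|E d.
½mv_f² = ½mv₀² + |q|Ed = ½(9.8×10⁻²⁶)(8.58×10⁵)² + (3.2×10⁻¹⁹)(3.16×10⁴)(0.418) ≈ 3.607×10⁻¹⁴ J + 4.227×10⁻¹⁵ J ≈ 4.030×10⁻¹⁴ J.
v_f = √(2·4.030×10⁻¹⁴/9.8×10⁻²⁶) ≈ 9.07×10⁵ m/s.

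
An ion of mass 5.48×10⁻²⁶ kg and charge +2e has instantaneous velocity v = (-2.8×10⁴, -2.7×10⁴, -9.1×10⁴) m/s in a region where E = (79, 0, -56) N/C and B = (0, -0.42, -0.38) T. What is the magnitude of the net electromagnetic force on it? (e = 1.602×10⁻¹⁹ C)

|F| ≈ 1.03×10⁻¹⁴ N

v×B = (-2.80×10⁴, -1.06×10⁴, 1.18×10⁴) N/C.
E + v×B = (-2.79×10⁴, -1.06×10⁴, 1.17×10⁴) N/C.
F = q(E + v×B) = (3.204×10⁻¹⁹ C)·(-2.79×10⁴, -1.06×10⁴, 1.17×10⁴) = (-8.93×10⁻¹⁵, -3.41×10⁻¹⁵, 3.75×10⁻¹⁵) N.
|F| = 1.03×10⁻¹⁴ N.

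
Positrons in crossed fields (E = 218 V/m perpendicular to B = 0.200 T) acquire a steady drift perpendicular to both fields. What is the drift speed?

v_d ≈ 1090 m/s

The steady drift has the magnetic force balancing the electric force, so v_d = E/B.
v_d = 218/0.200 = 1090 m/s.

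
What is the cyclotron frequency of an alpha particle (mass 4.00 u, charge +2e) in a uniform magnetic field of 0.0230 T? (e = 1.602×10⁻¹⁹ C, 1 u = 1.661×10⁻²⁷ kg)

f ≈ 1.77×10⁵ Hz

f = |q|B/(2πm).
f = (3.204×10⁻¹⁹)(0.0230)/(2π·6.644×10⁻²⁷) ≈ 1.77×10⁵ Hz.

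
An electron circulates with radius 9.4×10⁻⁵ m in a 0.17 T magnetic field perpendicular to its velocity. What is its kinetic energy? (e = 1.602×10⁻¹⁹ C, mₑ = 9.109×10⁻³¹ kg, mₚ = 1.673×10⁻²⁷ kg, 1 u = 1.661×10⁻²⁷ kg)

KE ≈ 22 eV

v = |q|Br/m, then KE = ½mv² = (qBr)²/(2m).
v = (1.602×10⁻¹⁹)(0.17)(9.4×10⁻⁵)/9.109×10⁻³¹ ≈ 2.810×10⁶ m/s.
KE = ½(9.109×10⁻³¹)(2.810×10⁶)² ≈ 3.6×10⁻¹⁸ J = 22 eV.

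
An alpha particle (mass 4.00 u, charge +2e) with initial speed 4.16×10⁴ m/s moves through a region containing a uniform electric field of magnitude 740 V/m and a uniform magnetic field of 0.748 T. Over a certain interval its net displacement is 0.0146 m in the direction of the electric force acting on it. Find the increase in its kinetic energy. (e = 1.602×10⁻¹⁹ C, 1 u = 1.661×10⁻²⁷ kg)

ΔKE ≈ 3.46×10⁻¹⁸ J

The magnetic force is always ⟂ v and does no work; only the electric force changes KE.
ΔKE = F_E · d = |q|E d = (3.204×10⁻¹⁹)(740)(0.0146) ≈ 3.46×10⁻¹⁸ J.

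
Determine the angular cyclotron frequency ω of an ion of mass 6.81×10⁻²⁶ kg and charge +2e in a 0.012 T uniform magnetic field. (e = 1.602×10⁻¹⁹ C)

ω ≈ 5.6×10⁴ rad/s

ω = |q|B/m.
ω = (3.204×10⁻¹⁹)(0.012)/6.81×10⁻²⁶ ≈ 5.6×10⁴ rad/s.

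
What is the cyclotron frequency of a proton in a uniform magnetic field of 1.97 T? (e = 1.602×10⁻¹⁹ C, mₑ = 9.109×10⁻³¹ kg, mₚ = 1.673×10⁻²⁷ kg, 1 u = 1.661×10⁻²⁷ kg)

f = |q|B/(2πm).
f = (1.602×10⁻¹⁹)(1.97)/(2π·1.673×10⁻²⁷) ≈ 3.00×10⁷ Hz.

f ≈ 3.00×10⁷ Hz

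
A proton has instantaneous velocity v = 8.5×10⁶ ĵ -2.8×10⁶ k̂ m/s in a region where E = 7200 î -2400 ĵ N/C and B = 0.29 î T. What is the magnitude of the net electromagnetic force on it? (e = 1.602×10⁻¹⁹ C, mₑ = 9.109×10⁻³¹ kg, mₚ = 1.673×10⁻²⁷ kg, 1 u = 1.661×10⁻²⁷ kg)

v×B = (0, -8.12×10⁵, -2.46×10⁶) N/C.
E + v×B = (7200, -8.14×10⁵, -2.46×10⁶) N/C.
F = q(E + v×B) = (1.602×10⁻¹⁹ C)·(7200, -8.14×10⁵, -2.46×10⁶) = (1.15×10⁻¹⁵, -1.30×10⁻¹³, -3.95×10⁻¹³) N.
|F| = 4.16×10⁻¹³ N.

|F| ≈ 4.16×10⁻¹³ N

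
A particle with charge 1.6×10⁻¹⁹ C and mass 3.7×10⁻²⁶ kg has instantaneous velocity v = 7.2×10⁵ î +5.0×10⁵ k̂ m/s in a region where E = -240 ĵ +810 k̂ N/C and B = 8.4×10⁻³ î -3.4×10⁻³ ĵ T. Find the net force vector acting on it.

v×B = (1700, 4200, -2450) N/C.
E + v×B = (1700, 3960, -1640) N/C.
F = q(E + v×B) = (1.6×10⁻¹⁹ C)·(1700, 3960, -1640) = (2.72×10⁻¹⁶, 6.34×10⁻¹⁶, -2.62×10⁻¹⁶) N.

F ≈ (2.72×10⁻¹⁶, 6.34×10⁻¹⁶, -2.62×10⁻¹⁶) N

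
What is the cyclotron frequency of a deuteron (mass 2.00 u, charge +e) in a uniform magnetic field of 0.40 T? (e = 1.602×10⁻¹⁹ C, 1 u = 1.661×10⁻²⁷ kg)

f = |q|B/(2πm).
f = (1.602×10⁻¹⁹)(0.40)/(2π·3.322×10⁻²⁷) ≈ 3.1×10⁶ Hz.

f ≈ 3.1×10⁶ Hz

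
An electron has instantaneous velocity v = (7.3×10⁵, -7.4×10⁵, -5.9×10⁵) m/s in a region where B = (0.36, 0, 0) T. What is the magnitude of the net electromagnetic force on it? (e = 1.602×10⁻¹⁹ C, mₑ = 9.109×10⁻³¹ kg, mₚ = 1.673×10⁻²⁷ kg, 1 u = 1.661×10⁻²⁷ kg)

v×B = (0, -2.12×10⁵, 2.66×10⁵) N/C.
F = q v×B = (−1.602×10⁻¹⁹ C)·(0, -2.12×10⁵, 2.66×10⁵) = (0, 3.40×10⁻¹⁴, -4.27×10⁻¹⁴) N.
|F| = 5.46×10⁻¹⁴ N.

|F| ≈ 5.46×10⁻¹⁴ N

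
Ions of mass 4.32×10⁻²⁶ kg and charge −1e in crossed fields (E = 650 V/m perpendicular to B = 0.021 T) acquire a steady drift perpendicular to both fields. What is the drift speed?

In crossed fields the guiding centre drifts at v_d = |E×B|/B² = E/B, independent of charge and mass.
v_d = 650/0.021 = 3.1×10⁴ m/s.

v_d ≈ 3.1×10⁴ m/s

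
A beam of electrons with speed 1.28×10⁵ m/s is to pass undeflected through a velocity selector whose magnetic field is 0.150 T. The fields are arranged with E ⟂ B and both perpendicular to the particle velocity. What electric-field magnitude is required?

For straight-line motion qE = qvB, so E = vB.
E = 1.28×10⁵ × 0.150 = 1.92×10⁴ V/m.

E = 1.92×10⁴ V/m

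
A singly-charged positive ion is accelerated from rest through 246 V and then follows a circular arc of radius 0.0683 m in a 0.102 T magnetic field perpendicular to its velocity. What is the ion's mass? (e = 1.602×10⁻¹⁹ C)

Combine |q|V = ½mv² and r = mv/(|q|B): eliminate v to get m = qB²r²/(2V).
m = (1.602×10⁻¹⁹)(0.102)²(0.0683)²/(2·246) ≈ 1.58×10⁻²⁶ kg.

m ≈ 1.58×10⁻²⁶ kg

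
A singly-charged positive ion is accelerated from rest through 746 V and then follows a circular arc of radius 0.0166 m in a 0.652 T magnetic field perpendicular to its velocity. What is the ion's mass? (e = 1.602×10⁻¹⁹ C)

m ≈ 1.26×10⁻²⁶ kg

Combine |q|V = ½mv² and r = mv/(|q|B): eliminate v to get m = qB²r²/(2V).
m = (1.602×10⁻¹⁹)(0.652)²(0.0166)²/(2·746) ≈ 1.26×10⁻²⁶ kg.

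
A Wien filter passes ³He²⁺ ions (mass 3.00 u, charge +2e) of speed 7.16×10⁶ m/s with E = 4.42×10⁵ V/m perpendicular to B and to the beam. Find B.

Balance of forces in the selector: qE = qvB ⇒ B = E/v.
B = 4.42×10⁵/7.16×10⁶ = 0.0617 T.

B = 0.0617 T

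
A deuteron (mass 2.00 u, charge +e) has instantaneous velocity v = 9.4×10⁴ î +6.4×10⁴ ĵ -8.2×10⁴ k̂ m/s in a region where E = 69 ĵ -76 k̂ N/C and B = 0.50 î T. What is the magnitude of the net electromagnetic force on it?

|F| ≈ 8.33×10⁻¹⁵ N

v×B = (0, -4.10×10⁴, -3.20×10⁴) N/C.
E + v×B = (0, -4.09×10⁴, -3.21×10⁴) N/C.
F = q(E + v×B) = (1.602×10⁻¹⁹ C)·(0, -4.09×10⁴, -3.21×10⁴) = (0, -6.56×10⁻¹⁵, -5.14×10⁻¹⁵) N.
|F| = 8.33×10⁻¹⁵ N.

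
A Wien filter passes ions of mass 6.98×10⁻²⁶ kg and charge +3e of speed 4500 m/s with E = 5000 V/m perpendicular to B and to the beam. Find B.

Balance of forces in the selector: qE = qvB ⇒ B = E/v.
B = 5000/4500 = 1.1 T.

B = 1.1 T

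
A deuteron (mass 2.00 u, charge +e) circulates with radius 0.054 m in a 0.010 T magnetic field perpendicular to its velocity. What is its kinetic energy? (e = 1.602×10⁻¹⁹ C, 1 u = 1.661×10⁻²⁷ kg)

KE ≈ 7.0 eV

v = |q|Br/m, then KE = ½mv² = (qBr)²/(2m).
v = (1.602×10⁻¹⁹)(0.010)(0.054)/3.322×10⁻²⁷ ≈ 2.604×10⁴ m/s.
KE = ½(3.322×10⁻²⁷)(2.604×10⁴)² ≈ 1.1×10⁻¹⁸ J = 7.0 eV.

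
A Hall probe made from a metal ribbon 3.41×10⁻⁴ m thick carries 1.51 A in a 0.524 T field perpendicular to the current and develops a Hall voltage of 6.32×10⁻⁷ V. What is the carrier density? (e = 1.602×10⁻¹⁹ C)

n ≈ 2.29×10²⁸ m⁻³

From V_H = IB/(n e t), n = IB/(V_H e t).
n = (1.51)(0.524)/((6.32×10⁻⁷)(1.602×10⁻¹⁹)(3.41×10⁻⁴)) ≈ 2.29×10²⁸ m⁻³.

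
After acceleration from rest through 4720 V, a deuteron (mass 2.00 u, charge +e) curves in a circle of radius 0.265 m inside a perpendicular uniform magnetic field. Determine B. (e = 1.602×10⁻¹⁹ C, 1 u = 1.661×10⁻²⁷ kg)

B ≈ 0.0528 T

v = √(2|q|V/m) = √(2·1.602×10⁻¹⁹·4720/3.322×10⁻²⁷) ≈ 6.747×10⁵ m/s.
B = mv/(|q|r) = (3.322×10⁻²⁷)(6.747×10⁵)/((1.602×10⁻¹⁹)(0.265)) ≈ 0.0528 T.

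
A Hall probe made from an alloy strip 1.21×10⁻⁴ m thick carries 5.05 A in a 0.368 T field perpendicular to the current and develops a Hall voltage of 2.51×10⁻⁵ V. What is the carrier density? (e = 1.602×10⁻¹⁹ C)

From V_H = IB/(n e t), n = IB/(V_H e t).
n = (5.05)(0.368)/((2.51×10⁻⁵)(1.602×10⁻¹⁹)(1.21×10⁻⁴)) ≈ 3.82×10²⁷ m⁻³.

n ≈ 3.82×10²⁷ m⁻³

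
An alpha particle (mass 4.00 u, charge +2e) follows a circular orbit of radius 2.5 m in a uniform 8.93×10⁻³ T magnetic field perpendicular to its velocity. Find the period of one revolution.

The cyclotron period depends only on m, q, B: T = 2πm/(|q|B).
T = 2π(6.644×10⁻²⁷)/((3.204×10⁻¹⁹)(8.93×10⁻³)) ≈ 1.46×10⁻⁵ s.

T ≈ 1.46×10⁻⁵ s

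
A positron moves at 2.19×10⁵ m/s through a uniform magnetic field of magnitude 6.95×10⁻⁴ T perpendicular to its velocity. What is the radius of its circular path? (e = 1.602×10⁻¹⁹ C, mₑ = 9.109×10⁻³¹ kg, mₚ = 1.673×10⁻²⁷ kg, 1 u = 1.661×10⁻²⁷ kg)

The magnetic force provides the centripetal force: |q|vB = mv²/r.
r = mv/(|q|B) = (9.109×10⁻³¹)(2.19×10⁵)/((1.602×10⁻¹⁹)(6.95×10⁻⁴)) ≈ 1.79×10⁻³ m.

r ≈ 1.79×10⁻³ m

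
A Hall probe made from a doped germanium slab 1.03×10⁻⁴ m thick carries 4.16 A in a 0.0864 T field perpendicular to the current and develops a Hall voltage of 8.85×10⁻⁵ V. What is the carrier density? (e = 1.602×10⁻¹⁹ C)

From V_H = IB/(n e t), n = IB/(V_H e t).
n = (4.16)(0.0864)/((8.85×10⁻⁵)(1.602×10⁻¹⁹)(1.03×10⁻⁴)) ≈ 2.46×10²⁶ m⁻³.

n ≈ 2.46×10²⁶ m⁻³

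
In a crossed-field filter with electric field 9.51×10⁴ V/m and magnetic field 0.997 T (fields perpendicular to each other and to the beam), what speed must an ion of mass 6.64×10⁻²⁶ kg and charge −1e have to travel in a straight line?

v = 9.54×10⁴ m/s

For undeflected motion the electric and magnetic forces balance: qE = qvB.
v = E/B = 9.51×10⁴/0.997 = 9.54×10⁴ m/s.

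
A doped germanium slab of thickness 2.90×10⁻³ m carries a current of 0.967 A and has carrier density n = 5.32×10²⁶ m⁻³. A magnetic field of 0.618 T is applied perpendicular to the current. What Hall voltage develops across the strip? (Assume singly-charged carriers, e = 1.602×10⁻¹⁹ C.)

V_H ≈ 2.42×10⁻⁶ V

V_H = IB/(n e t).
V_H = (0.967)(0.618)/((5.32×10²⁶)(1.602×10⁻¹⁹)(2.90×10⁻³)) ≈ 2.42×10⁻⁶ V.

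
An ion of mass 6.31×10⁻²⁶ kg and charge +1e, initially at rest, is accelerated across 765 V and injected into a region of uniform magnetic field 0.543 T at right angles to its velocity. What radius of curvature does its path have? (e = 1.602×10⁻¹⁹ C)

r ≈ 0.0452 m

Acceleration: |q|V = ½mv² ⇒ v = √(2|q|V/m) = √(2·1.602×10⁻¹⁹·765/6.31×10⁻²⁶) ≈ 6.233×10⁴ m/s.
In the field: r = mv/(|q|B) = (6.31×10⁻²⁶)(6.233×10⁴)/((1.602×10⁻¹⁹)(0.543)) ≈ 0.0452 m.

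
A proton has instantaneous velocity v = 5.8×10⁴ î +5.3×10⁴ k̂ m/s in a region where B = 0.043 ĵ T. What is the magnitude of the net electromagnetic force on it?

|F| ≈ 5.41×10⁻¹⁶ N

v×B = (-2280, 0, 2490) N/C.
F = q v×B = (1.602×10⁻¹⁹ C)·(-2280, 0, 2490) = (-3.65×10⁻¹⁶, 0, 4.00×10⁻¹⁶) N.
|F| = 5.41×10⁻¹⁶ N.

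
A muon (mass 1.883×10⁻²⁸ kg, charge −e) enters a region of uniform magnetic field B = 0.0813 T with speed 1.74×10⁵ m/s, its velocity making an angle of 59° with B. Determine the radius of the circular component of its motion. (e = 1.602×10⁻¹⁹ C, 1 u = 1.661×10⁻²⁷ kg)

r ≈ 2.16×10⁻³ m

v⊥ = v sinθ = 1.74×10⁵·sin59° ≈ 1.491×10⁵ m/s.
r = m v⊥/(|q|B) = (1.883×10⁻²⁸)(1.491×10⁵)/((1.602×10⁻¹⁹)(0.0813)) ≈ 2.16×10⁻³ m.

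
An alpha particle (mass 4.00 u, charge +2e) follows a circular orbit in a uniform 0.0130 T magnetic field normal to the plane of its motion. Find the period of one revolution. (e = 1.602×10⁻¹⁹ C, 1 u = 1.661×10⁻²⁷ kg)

T ≈ 1.00×10⁻⁵ s

The cyclotron period depends only on m, q, B: T = 2πm/(|q|B).
T = 2π(6.644×10⁻²⁷)/((3.204×10⁻¹⁹)(0.0130)) ≈ 1.00×10⁻⁵ s.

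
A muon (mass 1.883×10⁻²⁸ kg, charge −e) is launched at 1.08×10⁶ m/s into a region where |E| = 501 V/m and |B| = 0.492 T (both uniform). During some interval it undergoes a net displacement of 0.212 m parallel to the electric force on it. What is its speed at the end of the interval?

v_f ≈ 1.16×10⁶ m/s

B does no work; ΔKE = |q|E d.
½mv_f² = ½mv₀² + |q|Ed = ½(1.883×10⁻²⁸)(1.08×10⁶)² + (1.602×10⁻¹⁹)(501)(0.212) ≈ 1.098×10⁻¹⁶ J + 1.702×10⁻¹⁷ J ≈ 1.268×10⁻¹⁶ J.
v_f = √(2·1.268×10⁻¹⁶/1.883×10⁻²⁸) ≈ 1.16×10⁶ m/s.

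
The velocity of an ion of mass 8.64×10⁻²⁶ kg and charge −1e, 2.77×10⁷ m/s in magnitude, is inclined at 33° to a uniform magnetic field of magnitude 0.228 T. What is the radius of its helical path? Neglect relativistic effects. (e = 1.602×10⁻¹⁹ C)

v⊥ = v sinθ = 2.77×10⁷·sin33° ≈ 1.509×10⁷ m/s.
r = m v⊥/(|q|B) = (8.64×10⁻²⁶)(1.509×10⁷)/((1.602×10⁻¹⁹)(0.228)) ≈ 35.7 m.

r ≈ 35.7 m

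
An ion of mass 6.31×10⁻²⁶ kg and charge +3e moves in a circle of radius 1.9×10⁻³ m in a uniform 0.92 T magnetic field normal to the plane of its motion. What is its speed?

From |q|vB = mv²/r, v = |q|Br/m.
v = (4.806×10⁻¹⁹)(0.92)(1.9×10⁻³)/6.31×10⁻²⁶ ≈ 1.3×10⁴ m/s.

v ≈ 1.3×10⁴ m/s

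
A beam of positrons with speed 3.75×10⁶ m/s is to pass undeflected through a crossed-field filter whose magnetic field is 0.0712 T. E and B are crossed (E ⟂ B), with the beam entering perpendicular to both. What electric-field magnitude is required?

For straight-line motion qE = qvB, so E = vB.
E = 3.75×10⁶ × 0.0712 = 2.67×10⁵ V/m.

E = 2.67×10⁵ V/m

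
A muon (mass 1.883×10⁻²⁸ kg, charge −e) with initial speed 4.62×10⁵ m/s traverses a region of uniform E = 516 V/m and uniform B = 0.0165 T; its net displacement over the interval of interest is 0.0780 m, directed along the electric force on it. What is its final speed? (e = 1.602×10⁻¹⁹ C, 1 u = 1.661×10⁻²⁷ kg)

v_f ≈ 5.31×10⁵ m/s

B does no work; ΔKE = |q|E d.
½mv_f² = ½mv₀² + |q|Ed = ½(1.883×10⁻²⁸)(4.62×10⁵)² + (1.602×10⁻¹⁹)(516)(0.0780) ≈ 2.010×10⁻¹⁷ J + 6.448×10⁻¹⁸ J ≈ 2.654×10⁻¹⁷ J.
v_f = √(2·2.654×10⁻¹⁷/1.883×10⁻²⁸) ≈ 5.31×10⁵ m/s.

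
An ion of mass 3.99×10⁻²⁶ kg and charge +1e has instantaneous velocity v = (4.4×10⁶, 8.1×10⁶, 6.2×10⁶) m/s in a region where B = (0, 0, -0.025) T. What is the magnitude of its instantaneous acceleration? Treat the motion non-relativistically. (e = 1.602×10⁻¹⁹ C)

v×B = (-2.02×10⁵, 1.10×10⁵, 0) N/C.
F = q v×B = (1.602×10⁻¹⁹ C)·(-2.02×10⁵, 1.10×10⁵, 0) = (-3.24×10⁻¹⁴, 1.76×10⁻¹⁴, 0) N.
|a| = |F|/m = 3.692×10⁻¹⁴/3.99×10⁻²⁶ ≈ 9.25×10¹¹ m/s².

|a| ≈ 9.25×10¹¹ m/s²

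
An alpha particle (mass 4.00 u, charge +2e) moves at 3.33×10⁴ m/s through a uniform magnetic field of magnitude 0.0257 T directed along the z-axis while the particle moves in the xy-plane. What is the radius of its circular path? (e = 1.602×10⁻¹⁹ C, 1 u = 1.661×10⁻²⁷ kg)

The magnetic force provides the centripetal force: |q|vB = mv²/r.
r = mv/(|q|B) = (6.644×10⁻²⁷)(3.33×10⁴)/((3.204×10⁻¹⁹)(0.0257)) ≈ 0.0269 m.

r ≈ 0.0269 m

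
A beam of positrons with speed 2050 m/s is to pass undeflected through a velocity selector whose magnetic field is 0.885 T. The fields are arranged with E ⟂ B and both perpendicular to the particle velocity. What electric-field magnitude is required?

For straight-line motion qE = qvB, so E = vB.
E = 2050 × 0.885 = 1810 V/m.

E = 1810 V/m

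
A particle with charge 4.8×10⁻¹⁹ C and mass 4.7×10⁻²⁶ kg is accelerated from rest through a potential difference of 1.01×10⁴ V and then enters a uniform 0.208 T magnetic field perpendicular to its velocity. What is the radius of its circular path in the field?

r ≈ 0.214 m

Acceleration: |q|V = ½mv² ⇒ v = √(2|q|V/m) = √(2·4.8×10⁻¹⁹·1.01×10⁴/4.7×10⁻²⁶) ≈ 4.542×10⁵ m/s.
In the field: r = mv/(|q|B) = (4.7×10⁻²⁶)(4.542×10⁵)/((4.8×10⁻¹⁹)(0.208)) ≈ 0.214 m.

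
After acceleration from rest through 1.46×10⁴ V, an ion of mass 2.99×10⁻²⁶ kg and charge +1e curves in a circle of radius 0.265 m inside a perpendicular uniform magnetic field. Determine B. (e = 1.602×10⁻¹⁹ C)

B ≈ 0.279 T

v = √(2|q|V/m) = √(2·1.602×10⁻¹⁹·1.46×10⁴/2.99×10⁻²⁶) ≈ 3.955×10⁵ m/s.
B = mv/(|q|r) = (2.99×10⁻²⁶)(3.955×10⁵)/((1.602×10⁻¹⁹)(0.265)) ≈ 0.279 T.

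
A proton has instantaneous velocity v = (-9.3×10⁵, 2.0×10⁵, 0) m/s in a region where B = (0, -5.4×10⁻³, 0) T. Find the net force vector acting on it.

v×B = (0, 0, 5020) N/C.
F = q v×B = (1.602×10⁻¹⁹ C)·(0, 0, 5020) = (0, 0, 8.05×10⁻¹⁶) N.

F ≈ (0, 0, 8.05×10⁻¹⁶) N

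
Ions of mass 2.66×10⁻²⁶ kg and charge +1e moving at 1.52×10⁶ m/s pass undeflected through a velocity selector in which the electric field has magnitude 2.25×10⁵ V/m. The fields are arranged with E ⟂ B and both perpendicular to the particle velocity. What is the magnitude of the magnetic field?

Balance of forces in the selector: qE = qvB ⇒ B = E/v.
B = 2.25×10⁵/1.52×10⁶ = 0.148 T.

B = 0.148 T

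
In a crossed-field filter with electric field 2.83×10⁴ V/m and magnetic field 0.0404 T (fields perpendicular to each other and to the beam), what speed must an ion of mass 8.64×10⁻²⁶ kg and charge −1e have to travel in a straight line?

v = 7.00×10⁵ m/s

Straight-line motion ⇒ electric and magnetic forces cancel, so E = vB.
v = E/B = 2.83×10⁴/0.0404 = 7.00×10⁵ m/s.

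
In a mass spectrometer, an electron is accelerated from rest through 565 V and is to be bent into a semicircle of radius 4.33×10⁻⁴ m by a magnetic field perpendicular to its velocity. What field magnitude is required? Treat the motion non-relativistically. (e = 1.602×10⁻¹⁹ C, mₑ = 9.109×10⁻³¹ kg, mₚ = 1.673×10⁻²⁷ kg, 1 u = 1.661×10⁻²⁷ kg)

B ≈ 0.185 T

v = √(2|q|V/m) = √(2·1.602×10⁻¹⁹·565/9.109×10⁻³¹) ≈ 1.410×10⁷ m/s.
B = mv/(|q|r) = (9.109×10⁻³¹)(1.410×10⁷)/((1.602×10⁻¹⁹)(4.33×10⁻⁴)) ≈ 0.185 T.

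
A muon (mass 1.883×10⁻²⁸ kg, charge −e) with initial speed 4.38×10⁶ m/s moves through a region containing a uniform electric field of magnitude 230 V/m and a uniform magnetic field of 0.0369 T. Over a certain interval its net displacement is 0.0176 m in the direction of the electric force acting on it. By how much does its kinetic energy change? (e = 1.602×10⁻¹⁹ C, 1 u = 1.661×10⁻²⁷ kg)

ΔKE ≈ 6.48×10⁻¹⁹ J

The magnetic force is always ⟂ v and does no work; only the electric force changes KE.
ΔKE = F_E · d = |q|E d = (1.602×10⁻¹⁹)(230)(0.0176) ≈ 6.48×10⁻¹⁹ J.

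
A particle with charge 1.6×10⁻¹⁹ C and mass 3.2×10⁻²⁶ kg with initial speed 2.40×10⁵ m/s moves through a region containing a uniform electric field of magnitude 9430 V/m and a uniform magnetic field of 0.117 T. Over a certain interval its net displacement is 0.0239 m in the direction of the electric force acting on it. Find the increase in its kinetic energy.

ΔKE ≈ 3.61×10⁻¹⁷ J

The magnetic force is always ⟂ v and does no work; only the electric force changes KE.
ΔKE = F_E · d = |q|E d = (1.6×10⁻¹⁹)(9430)(0.0239) ≈ 3.61×10⁻¹⁷ J.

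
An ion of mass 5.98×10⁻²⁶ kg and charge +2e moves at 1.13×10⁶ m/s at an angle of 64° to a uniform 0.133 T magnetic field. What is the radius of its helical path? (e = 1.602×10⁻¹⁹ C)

r ≈ 1.43 m

v⊥ = v sinθ = 1.13×10⁶·sin64° ≈ 1.016×10⁶ m/s.
r = m v⊥/(|q|B) = (5.98×10⁻²⁶)(1.016×10⁶)/((3.204×10⁻¹⁹)(0.133)) ≈ 1.43 m.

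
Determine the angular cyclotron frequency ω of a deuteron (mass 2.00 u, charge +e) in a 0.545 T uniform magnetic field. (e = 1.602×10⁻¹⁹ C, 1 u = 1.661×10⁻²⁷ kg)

ω ≈ 2.63×10⁷ rad/s

ω = |q|B/m.
ω = (1.602×10⁻¹⁹)(0.545)/3.322×10⁻²⁷ ≈ 2.63×10⁷ rad/s.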